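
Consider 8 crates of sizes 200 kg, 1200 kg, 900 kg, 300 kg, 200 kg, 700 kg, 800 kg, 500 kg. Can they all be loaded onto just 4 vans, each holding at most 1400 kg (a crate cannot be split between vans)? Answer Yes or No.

A valid assignment using 4 vans:
  van 1: 1200 + 200 = 1400
  van 2: 900 + 500 = 1400
  van 3: 800 + 300 + 200 = 1300
  van 4: 700 = 700
Every load is within 1400 kg, so 4 vans suffice.

Yes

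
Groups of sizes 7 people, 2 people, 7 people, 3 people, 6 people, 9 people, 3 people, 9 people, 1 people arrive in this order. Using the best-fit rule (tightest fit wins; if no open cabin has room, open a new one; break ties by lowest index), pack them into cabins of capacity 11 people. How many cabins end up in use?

5

  7 → cabin 1 (new)  [load 7/11]
  2 → cabin 1  [load 9/11]
  7 → cabin 2 (new)  [load 7/11]
  3 → cabin 2  [load 10/11]
  6 → cabin 3 (new)  [load 6/11]
  9 → cabin 4 (new)  [load 9/11]
  3 → cabin 3  [load 9/11]
  9 → cabin 5 (new)  [load 9/11]
  1 → cabin 2  [load 11/11]
5 cabins opened.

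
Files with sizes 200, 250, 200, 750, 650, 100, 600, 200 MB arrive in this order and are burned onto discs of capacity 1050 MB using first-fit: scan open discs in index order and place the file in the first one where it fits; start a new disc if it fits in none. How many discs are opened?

  200 → disc 1 (new)  [load 200/1050]
  250 → disc 1  [load 450/1050]
  200 → disc 1  [load 650/1050]
  750 → disc 2 (new)  [load 750/1050]
  650 → disc 3 (new)  [load 650/1050]
  100 → disc 1  [load 750/1050]
  600 → disc 4 (new)  [load 600/1050]
  200 → disc 1  [load 950/1050]
4 discs opened.

4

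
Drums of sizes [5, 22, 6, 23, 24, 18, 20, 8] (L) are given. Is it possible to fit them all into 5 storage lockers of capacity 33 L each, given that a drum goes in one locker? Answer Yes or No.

Yes

A valid assignment using 5 storage lockers:
  locker 1: 24 + 8 = 32
  locker 2: 23 + 6 = 29
  locker 3: 22 + 5 = 27
  locker 4: 20 = 20
  locker 5: 18 = 18
Every load is within 33 L, so 5 storage lockers suffice.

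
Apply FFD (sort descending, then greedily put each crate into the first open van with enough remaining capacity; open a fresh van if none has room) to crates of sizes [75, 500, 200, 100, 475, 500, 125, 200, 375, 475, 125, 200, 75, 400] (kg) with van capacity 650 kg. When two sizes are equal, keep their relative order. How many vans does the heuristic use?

Sorted descending: 500, 500, 475, 475, 400, 375, 200, 200, 200, 125, 125, 100, 75, 75.
  500 → van 1 (new)  [load 500/650]
  500 → van 2 (new)  [load 500/650]
  475 → van 3 (new)  [load 475/650]
  475 → van 4 (new)  [load 475/650]
  400 → van 5 (new)  [load 400/650]
  375 → van 6 (new)  [load 375/650]
  200 → van 5  [load 600/650]
  200 → van 6  [load 575/650]
  200 → van 7 (new)  [load 200/650]
  125 → van 1  [load 625/650]
  125 → van 2  [load 625/650]
  100 → van 3  [load 575/650]
  75 → van 3  [load 650/650]
  75 → van 4  [load 550/650]
7 vans opened.

7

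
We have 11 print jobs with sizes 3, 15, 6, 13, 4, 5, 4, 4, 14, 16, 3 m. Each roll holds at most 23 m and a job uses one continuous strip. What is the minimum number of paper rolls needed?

4

Total = 16 + 15 + 14 + 13 + 6 + 5 + 4 + 4 + 4 + 3 + 3 = 87 m.
Lower bound: ⌈87/23⌉ = 4 paper rolls.
A packing using 4 paper rolls:
  roll 1: 16 + 6 = 22
  roll 2: 15 + 5 + 3 = 23
  roll 3: 14 + 4 + 4 = 22
  roll 4: 13 + 4 + 3 = 20
This matches the lower bound, so 4 is optimal.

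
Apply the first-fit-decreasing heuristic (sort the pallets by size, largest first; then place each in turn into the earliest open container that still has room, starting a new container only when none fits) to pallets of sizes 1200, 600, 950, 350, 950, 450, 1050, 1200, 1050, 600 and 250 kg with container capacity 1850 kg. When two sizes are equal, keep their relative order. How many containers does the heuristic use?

6

Sorted descending: 1200, 1200, 1050, 1050, 950, 950, 600, 600, 450, 350, 250.
  1200 → container 1 (new)  [load 1200/1850]
  1200 → container 2 (new)  [load 1200/1850]
  1050 → container 3 (new)  [load 1050/1850]
  1050 → container 4 (new)  [load 1050/1850]
  950 → container 5 (new)  [load 950/1850]
  950 → container 6 (new)  [load 950/1850]
  600 → container 1  [load 1800/1850]
  600 → container 2  [load 1800/1850]
  450 → container 3  [load 1500/1850]
  350 → container 3  [load 1850/1850]
  250 → container 4  [load 1300/1850]
6 containers opened.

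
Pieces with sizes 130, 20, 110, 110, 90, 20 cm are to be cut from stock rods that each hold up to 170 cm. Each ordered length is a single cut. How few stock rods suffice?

Total = 130 + 110 + 110 + 90 + 20 + 20 = 480 cm.
Lower bound: ⌈480/170⌉ = 3 stock rods.
Also, 4 pieces each exceed 85 cm, and no two of those can share a stock rod, so at least 4 stock rods are needed.
A packing using 4 stock rods:
  stock rod 1: 130 + 20 + 20 = 170
  stock rod 2: 110 = 110
  stock rod 3: 110 = 110
  stock rod 4: 90 = 90
This matches the lower bound, so 4 is optimal.

4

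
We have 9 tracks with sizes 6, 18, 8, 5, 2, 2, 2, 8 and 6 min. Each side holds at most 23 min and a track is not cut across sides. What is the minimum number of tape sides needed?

Total = 18 + 8 + 8 + 6 + 6 + 5 + 2 + 2 + 2 = 57 min.
Lower bound: ⌈57/23⌉ = 3 tape sides.
A packing using 3 tape sides:
  side 1: 18 + 5 = 23
  side 2: 8 + 8 + 6 = 22
  side 3: 6 + 2 + 2 + 2 = 12
This matches the lower bound, so 3 is optimal.

3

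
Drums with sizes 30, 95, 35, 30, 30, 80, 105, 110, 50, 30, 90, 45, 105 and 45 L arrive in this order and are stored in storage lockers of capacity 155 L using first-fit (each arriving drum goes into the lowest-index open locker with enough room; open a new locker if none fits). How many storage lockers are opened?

6

  30 → locker 1 (new)  [load 30/155]
  95 → locker 1  [load 125/155]
  35 → locker 2 (new)  [load 35/155]
  30 → locker 1  [load 155/155]
  30 → locker 2  [load 65/155]
  80 → locker 2  [load 145/155]
  105 → locker 3 (new)  [load 105/155]
  110 → locker 4 (new)  [load 110/155]
  50 → locker 3  [load 155/155]
  30 → locker 4  [load 140/155]
  90 → locker 5 (new)  [load 90/155]
  45 → locker 5  [load 135/155]
  105 → locker 6 (new)  [load 105/155]
  45 → locker 6  [load 150/155]
6 storage lockers opened.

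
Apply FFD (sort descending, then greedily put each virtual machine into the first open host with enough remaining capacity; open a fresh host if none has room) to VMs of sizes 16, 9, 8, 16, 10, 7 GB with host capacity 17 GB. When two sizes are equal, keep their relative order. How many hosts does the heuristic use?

Sorted descending: 16, 16, 10, 9, 8, 7.
  16 → host 1 (new)  [load 16/17]
  16 → host 2 (new)  [load 16/17]
  10 → host 3 (new)  [load 10/17]
  9 → host 4 (new)  [load 9/17]
  8 → host 4  [load 17/17]
  7 → host 3  [load 17/17]
4 hosts opened.

4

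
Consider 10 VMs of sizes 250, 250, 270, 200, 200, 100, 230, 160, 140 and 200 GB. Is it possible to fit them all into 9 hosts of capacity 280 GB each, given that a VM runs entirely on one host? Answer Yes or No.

Yes

A valid assignment using 9 hosts:
  host 1: 270 = 270
  host 2: 250 = 250
  host 3: 250 = 250
  host 4: 230 = 230
  host 5: 200 = 200
  host 6: 200 = 200
  host 7: 200 = 200
  host 8: 160 + 100 = 260
  host 9: 140 = 140
Every load is within 280 GB, so 9 hosts suffice.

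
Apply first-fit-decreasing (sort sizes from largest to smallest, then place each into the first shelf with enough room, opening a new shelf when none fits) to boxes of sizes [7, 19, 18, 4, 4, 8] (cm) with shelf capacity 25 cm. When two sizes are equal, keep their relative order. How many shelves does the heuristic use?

3

Sorted descending: 19, 18, 8, 7, 4, 4.
  19 → shelf 1 (new)  [load 19/25]
  18 → shelf 2 (new)  [load 18/25]
  8 → shelf 3 (new)  [load 8/25]
  7 → shelf 2  [load 25/25]
  4 → shelf 1  [load 23/25]
  4 → shelf 3  [load 12/25]
3 shelves opened.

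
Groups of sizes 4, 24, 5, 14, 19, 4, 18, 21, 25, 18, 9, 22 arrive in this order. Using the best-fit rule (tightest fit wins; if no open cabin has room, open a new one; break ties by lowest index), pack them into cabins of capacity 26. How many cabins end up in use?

  4 → cabin 1 (new)  [load 4/26]
  24 → cabin 2 (new)  [load 24/26]
  5 → cabin 1  [load 9/26]
  14 → cabin 1  [load 23/26]
  19 → cabin 3 (new)  [load 19/26]
  4 → cabin 3  [load 23/26]
  18 → cabin 4 (new)  [load 18/26]
  21 → cabin 5 (new)  [load 21/26]
  25 → cabin 6 (new)  [load 25/26]
  18 → cabin 7 (new)  [load 18/26]
  9 → cabin 8 (new)  [load 9/26]
  22 → cabin 9 (new)  [load 22/26]
9 cabins opened.

9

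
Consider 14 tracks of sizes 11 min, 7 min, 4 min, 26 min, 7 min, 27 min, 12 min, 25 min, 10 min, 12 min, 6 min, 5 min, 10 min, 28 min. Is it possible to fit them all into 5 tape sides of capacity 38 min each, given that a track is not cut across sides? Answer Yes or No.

A valid assignment using 5 tape sides:
  side 1: 28 + 10 = 38
  side 2: 27 + 11 = 38
  side 3: 26 + 12 = 38
  side 4: 25 + 7 + 6 = 38
  side 5: 12 + 10 + 7 + 5 + 4 = 38
Every load is within 38 min, so 5 tape sides suffice.

Yes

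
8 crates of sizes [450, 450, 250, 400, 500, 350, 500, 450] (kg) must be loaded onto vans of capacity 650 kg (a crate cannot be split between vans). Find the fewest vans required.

Total = 500 + 500 + 450 + 450 + 450 + 400 + 350 + 250 = 3350 kg.
Lower bound: ⌈3350/650⌉ = 6 vans.
Also, 7 crates each exceed 325 kg, and no two of those can share a van, so at least 7 vans are needed.
A packing using 7 vans:
  van 1: 500 = 500
  van 2: 500 = 500
  van 3: 450 = 450
  van 4: 450 = 450
  van 5: 450 = 450
  van 6: 400 + 250 = 650
  van 7: 350 = 350
This matches the lower bound, so 7 is optimal.

7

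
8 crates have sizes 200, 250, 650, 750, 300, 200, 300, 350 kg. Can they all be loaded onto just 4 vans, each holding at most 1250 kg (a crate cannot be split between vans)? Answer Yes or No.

Yes

A valid assignment using 3 vans:
  van 1: 750 + 350 = 1100
  van 2: 650 + 300 + 300 = 1250
  van 3: 250 + 200 + 200 = 650
That uses only 3 ≤ 4, so 4 vans are enough.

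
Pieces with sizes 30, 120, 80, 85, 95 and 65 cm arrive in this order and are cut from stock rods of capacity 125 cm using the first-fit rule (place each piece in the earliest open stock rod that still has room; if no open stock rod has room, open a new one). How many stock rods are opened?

5

  30 → stock rod 1 (new)  [load 30/125]
  120 → stock rod 2 (new)  [load 120/125]
  80 → stock rod 1  [load 110/125]
  85 → stock rod 3 (new)  [load 85/125]
  95 → stock rod 4 (new)  [load 95/125]
  65 → stock rod 5 (new)  [load 65/125]
5 stock rods opened.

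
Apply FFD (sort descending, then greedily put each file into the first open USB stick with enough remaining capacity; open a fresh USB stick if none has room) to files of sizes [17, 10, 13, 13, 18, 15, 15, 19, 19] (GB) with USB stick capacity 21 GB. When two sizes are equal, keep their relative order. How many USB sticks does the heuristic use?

Sorted descending: 19, 19, 18, 17, 15, 15, 13, 13, 10.
  19 → USB stick 1 (new)  [load 19/21]
  19 → USB stick 2 (new)  [load 19/21]
  18 → USB stick 3 (new)  [load 18/21]
  17 → USB stick 4 (new)  [load 17/21]
  15 → USB stick 5 (new)  [load 15/21]
  15 → USB stick 6 (new)  [load 15/21]
  13 → USB stick 7 (new)  [load 13/21]
  13 → USB stick 8 (new)  [load 13/21]
  10 → USB stick 9 (new)  [load 10/21]
9 USB sticks opened.

9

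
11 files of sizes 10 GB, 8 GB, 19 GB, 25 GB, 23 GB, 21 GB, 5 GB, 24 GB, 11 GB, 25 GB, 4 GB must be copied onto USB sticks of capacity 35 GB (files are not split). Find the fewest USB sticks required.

Total = 25 + 25 + 24 + 23 + 21 + 19 + 11 + 10 + 8 + 5 + 4 = 175 GB.
Lower bound: ⌈175/35⌉ = 5 USB sticks.
Also, 6 files each exceed 35/2 GB, and no two of those can share a USB stick, so at least 6 USB sticks are needed.
A packing using 6 USB sticks:
  USB stick 1: 25 + 10 = 35
  USB stick 2: 25 + 8 = 33
  USB stick 3: 24 + 11 = 35
  USB stick 4: 23 + 5 + 4 = 32
  USB stick 5: 21 = 21
  USB stick 6: 19 = 19
This matches the lower bound, so 6 is optimal.

6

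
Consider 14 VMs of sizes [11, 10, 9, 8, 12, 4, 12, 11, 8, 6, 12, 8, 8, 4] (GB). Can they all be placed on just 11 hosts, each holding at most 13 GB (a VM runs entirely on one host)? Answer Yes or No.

Total = 123 GB; ⌈123/13⌉ = 10.
11 VMs each exceed half the capacity and cannot share a host, forcing at least 11 hosts.
The bound of 11 does not rule out 11, but exhaustive search shows no assignment into 11 hosts of capacity 13 GB exists — the minimum is 12.

No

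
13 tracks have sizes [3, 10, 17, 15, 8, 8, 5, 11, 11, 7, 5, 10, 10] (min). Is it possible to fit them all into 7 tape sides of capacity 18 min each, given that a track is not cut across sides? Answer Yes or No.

A valid assignment using 7 tape sides:
  side 1: 17 = 17
  side 2: 15 + 3 = 18
  side 3: 11 + 7 = 18
  side 4: 11 + 5 = 16
  side 5: 10 + 8 = 18
  side 6: 10 + 8 = 18
  side 7: 10 + 5 = 15
Every load is within 18 min, so 7 tape sides suffice.

Yes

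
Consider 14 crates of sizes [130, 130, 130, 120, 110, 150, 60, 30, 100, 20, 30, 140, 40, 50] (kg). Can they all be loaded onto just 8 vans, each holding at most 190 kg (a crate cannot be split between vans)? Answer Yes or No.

A valid assignment using 8 vans:
  van 1: 150 + 40 = 190
  van 2: 140 + 50 = 190
  van 3: 130 + 60 = 190
  van 4: 130 + 30 + 30 = 190
  van 5: 130 + 20 = 150
  van 6: 120 = 120
  van 7: 110 = 110
  van 8: 100 = 100
Every load is within 190 kg, so 8 vans suffice.

Yes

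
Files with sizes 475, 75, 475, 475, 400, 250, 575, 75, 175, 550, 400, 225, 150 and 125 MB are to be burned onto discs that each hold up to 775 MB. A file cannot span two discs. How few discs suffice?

7

Total = 575 + 550 + 475 + 475 + 475 + 400 + 400 + 250 + 225 + 175 + 150 + 125 + 75 + 75 = 4425 MB.
Lower bound: ⌈4425/775⌉ = 6 discs.
Also, 7 files each exceed 775/2 MB, and no two of those can share a disc, so at least 7 discs are needed.
A packing using 7 discs:
  disc 1: 575 + 175 = 750
  disc 2: 550 + 225 = 775
  disc 3: 475 + 250 = 725
  disc 4: 475 + 150 + 125 = 750
  disc 5: 475 + 75 + 75 = 625
  disc 6: 400 = 400
  disc 7: 400 = 400
This matches the lower bound, so 7 is optimal.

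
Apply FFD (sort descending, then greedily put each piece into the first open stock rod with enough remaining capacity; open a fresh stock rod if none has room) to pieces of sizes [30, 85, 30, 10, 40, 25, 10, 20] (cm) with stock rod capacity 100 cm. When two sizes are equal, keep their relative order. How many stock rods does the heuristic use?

3

Sorted descending: 85, 40, 30, 30, 25, 20, 10, 10.
  85 → stock rod 1 (new)  [load 85/100]
  40 → stock rod 2 (new)  [load 40/100]
  30 → stock rod 2  [load 70/100]
  30 → stock rod 2  [load 100/100]
  25 → stock rod 3 (new)  [load 25/100]
  20 → stock rod 3  [load 45/100]
  10 → stock rod 1  [load 95/100]
  10 → stock rod 3  [load 55/100]
3 stock rods opened.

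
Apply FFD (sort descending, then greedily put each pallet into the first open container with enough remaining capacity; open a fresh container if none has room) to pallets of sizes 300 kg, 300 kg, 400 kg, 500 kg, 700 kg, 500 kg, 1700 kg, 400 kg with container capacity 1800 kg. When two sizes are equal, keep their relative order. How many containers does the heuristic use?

Sorted descending: 1700, 700, 500, 500, 400, 400, 300, 300.
  1700 → container 1 (new)  [load 1700/1800]
  700 → container 2 (new)  [load 700/1800]
  500 → container 2  [load 1200/1800]
  500 → container 2  [load 1700/1800]
  400 → container 3 (new)  [load 400/1800]
  400 → container 3  [load 800/1800]
  300 → container 3  [load 1100/1800]
  300 → container 3  [load 1400/1800]
3 containers opened.

3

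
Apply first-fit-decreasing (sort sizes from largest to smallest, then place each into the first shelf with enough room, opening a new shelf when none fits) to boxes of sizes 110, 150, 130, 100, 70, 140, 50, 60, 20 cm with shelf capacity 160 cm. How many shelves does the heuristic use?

6

Sorted descending: 150, 140, 130, 110, 100, 70, 60, 50, 20.
  150 → shelf 1 (new)  [load 150/160]
  140 → shelf 2 (new)  [load 140/160]
  130 → shelf 3 (new)  [load 130/160]
  110 → shelf 4 (new)  [load 110/160]
  100 → shelf 5 (new)  [load 100/160]
  70 → shelf 6 (new)  [load 70/160]
  60 → shelf 5  [load 160/160]
  50 → shelf 4  [load 160/160]
  20 → shelf 2  [load 160/160]
6 shelves opened.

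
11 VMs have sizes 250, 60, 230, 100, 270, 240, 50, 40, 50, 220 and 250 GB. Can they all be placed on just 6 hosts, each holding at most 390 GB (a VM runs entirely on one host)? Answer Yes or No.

A valid assignment using 6 hosts:
  host 1: 270 + 100 = 370
  host 2: 250 + 60 + 50 = 360
  host 3: 250 + 50 + 40 = 340
  host 4: 240 = 240
  host 5: 230 = 230
  host 6: 220 = 220
Every load is within 390 GB, so 6 hosts suffice.

Yes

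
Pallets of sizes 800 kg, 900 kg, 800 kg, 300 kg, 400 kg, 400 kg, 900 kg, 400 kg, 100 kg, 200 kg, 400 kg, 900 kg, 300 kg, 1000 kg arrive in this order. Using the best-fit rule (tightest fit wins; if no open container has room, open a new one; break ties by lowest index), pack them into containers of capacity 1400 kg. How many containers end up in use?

6

  800 → container 1 (new)  [load 800/1400]
  900 → container 2 (new)  [load 900/1400]
  800 → container 3 (new)  [load 800/1400]
  300 → container 2  [load 1200/1400]
  400 → container 1  [load 1200/1400]
  400 → container 3  [load 1200/1400]
  900 → container 4 (new)  [load 900/1400]
  400 → container 4  [load 1300/1400]
  100 → container 4  [load 1400/1400]
  200 → container 1  [load 1400/1400]
  400 → container 5 (new)  [load 400/1400]
  900 → container 5  [load 1300/1400]
  300 → container 6 (new)  [load 300/1400]
  1000 → container 6  [load 1300/1400]
6 containers opened.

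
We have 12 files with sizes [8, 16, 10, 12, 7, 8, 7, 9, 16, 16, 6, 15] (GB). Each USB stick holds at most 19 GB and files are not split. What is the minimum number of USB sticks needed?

Total = 16 + 16 + 16 + 15 + 12 + 10 + 9 + 8 + 8 + 7 + 7 + 6 = 130 GB.
Lower bound: ⌈130/19⌉ = 7 USB sticks.
A packing using 8 USB sticks:
  USB stick 1: 16 = 16
  USB stick 2: 16 = 16
  USB stick 3: 16 = 16
  USB stick 4: 15 = 15
  USB stick 5: 12 + 7 = 19
  USB stick 6: 10 + 9 = 19
  USB stick 7: 8 + 8 = 16
  USB stick 8: 7 + 6 = 13
No arrangement into 7 USB sticks stays within capacity, so 8 is optimal.

8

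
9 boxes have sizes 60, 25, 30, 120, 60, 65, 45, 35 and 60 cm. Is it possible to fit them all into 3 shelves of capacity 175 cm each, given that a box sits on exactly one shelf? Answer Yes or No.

Yes

A valid assignment using 3 shelves:
  shelf 1: 120 + 45 = 165
  shelf 2: 65 + 60 + 35 = 160
  shelf 3: 60 + 60 + 30 + 25 = 175
Every load is within 175 cm, so 3 shelves suffice.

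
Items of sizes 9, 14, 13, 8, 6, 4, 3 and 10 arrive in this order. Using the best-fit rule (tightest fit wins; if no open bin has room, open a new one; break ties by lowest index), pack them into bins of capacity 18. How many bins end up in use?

4

  9 → bin 1 (new)  [load 9/18]
  14 → bin 2 (new)  [load 14/18]
  13 → bin 3 (new)  [load 13/18]
  8 → bin 1  [load 17/18]
  6 → bin 4 (new)  [load 6/18]
  4 → bin 2  [load 18/18]
  3 → bin 3  [load 16/18]
  10 → bin 4  [load 16/18]
4 bins opened.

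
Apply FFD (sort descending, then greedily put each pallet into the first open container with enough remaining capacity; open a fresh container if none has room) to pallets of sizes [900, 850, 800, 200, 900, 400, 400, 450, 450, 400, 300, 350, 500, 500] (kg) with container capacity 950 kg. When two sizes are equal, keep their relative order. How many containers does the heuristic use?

Sorted descending: 900, 900, 850, 800, 500, 500, 450, 450, 400, 400, 400, 350, 300, 200.
  900 → container 1 (new)  [load 900/950]
  900 → container 2 (new)  [load 900/950]
  850 → container 3 (new)  [load 850/950]
  800 → container 4 (new)  [load 800/950]
  500 → container 5 (new)  [load 500/950]
  500 → container 6 (new)  [load 500/950]
  450 → container 5  [load 950/950]
  450 → container 6  [load 950/950]
  400 → container 7 (new)  [load 400/950]
  400 → container 7  [load 800/950]
  400 → container 8 (new)  [load 400/950]
  350 → container 8  [load 750/950]
  300 → container 9 (new)  [load 300/950]
  200 → container 8  [load 950/950]
9 containers opened.

9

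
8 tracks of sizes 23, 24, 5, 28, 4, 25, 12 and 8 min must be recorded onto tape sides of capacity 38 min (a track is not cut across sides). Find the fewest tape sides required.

Total = 28 + 25 + 24 + 23 + 12 + 8 + 5 + 4 = 129 min.
Lower bound: ⌈129/38⌉ = 4 tape sides.
A packing using 4 tape sides:
  side 1: 28 + 8 = 36
  side 2: 25 + 12 = 37
  side 3: 24 + 5 + 4 = 33
  side 4: 23 = 23
This matches the lower bound, so 4 is optimal.

4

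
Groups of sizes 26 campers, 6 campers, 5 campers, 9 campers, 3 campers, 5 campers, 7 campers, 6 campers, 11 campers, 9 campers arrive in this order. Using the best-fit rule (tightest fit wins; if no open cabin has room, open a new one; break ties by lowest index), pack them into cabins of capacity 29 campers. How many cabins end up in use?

  26 → cabin 1 (new)  [load 26/29]
  6 → cabin 2 (new)  [load 6/29]
  5 → cabin 2  [load 11/29]
  9 → cabin 2  [load 20/29]
  3 → cabin 1  [load 29/29]
  5 → cabin 2  [load 25/29]
  7 → cabin 3 (new)  [load 7/29]
  6 → cabin 3  [load 13/29]
  11 → cabin 3  [load 24/29]
  9 → cabin 4 (new)  [load 9/29]
4 cabins opened.

4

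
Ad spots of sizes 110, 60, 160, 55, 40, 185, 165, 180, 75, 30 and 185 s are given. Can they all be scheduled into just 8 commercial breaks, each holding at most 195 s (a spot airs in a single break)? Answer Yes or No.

A valid assignment using 7 commercial breaks:
  break 1: 185 = 185
  break 2: 185 = 185
  break 3: 180 = 180
  break 4: 165 + 30 = 195
  break 5: 160 = 160
  break 6: 110 + 75 = 185
  break 7: 60 + 55 + 40 = 155
That uses only 7 ≤ 8, so 8 commercial breaks are enough.

Yes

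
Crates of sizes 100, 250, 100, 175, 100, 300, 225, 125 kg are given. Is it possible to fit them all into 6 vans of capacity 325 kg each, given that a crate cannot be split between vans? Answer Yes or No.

Yes

A valid assignment using 5 vans:
  van 1: 300 = 300
  van 2: 250 = 250
  van 3: 225 + 100 = 325
  van 4: 175 + 125 = 300
  van 5: 100 + 100 = 200
That uses only 5 ≤ 6, so 6 vans are enough.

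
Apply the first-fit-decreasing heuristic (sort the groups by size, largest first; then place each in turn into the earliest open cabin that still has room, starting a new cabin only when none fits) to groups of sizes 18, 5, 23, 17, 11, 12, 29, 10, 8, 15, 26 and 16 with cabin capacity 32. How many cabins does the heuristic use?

7

Sorted descending: 29, 26, 23, 18, 17, 16, 15, 12, 11, 10, 8, 5.
  29 → cabin 1 (new)  [load 29/32]
  26 → cabin 2 (new)  [load 26/32]
  23 → cabin 3 (new)  [load 23/32]
  18 → cabin 4 (new)  [load 18/32]
  17 → cabin 5 (new)  [load 17/32]
  16 → cabin 6 (new)  [load 16/32]
  15 → cabin 5  [load 32/32]
  12 → cabin 4  [load 30/32]
  11 → cabin 6  [load 27/32]
  10 → cabin 7 (new)  [load 10/32]
  8 → cabin 3  [load 31/32]
  5 → cabin 2  [load 31/32]
7 cabins opened.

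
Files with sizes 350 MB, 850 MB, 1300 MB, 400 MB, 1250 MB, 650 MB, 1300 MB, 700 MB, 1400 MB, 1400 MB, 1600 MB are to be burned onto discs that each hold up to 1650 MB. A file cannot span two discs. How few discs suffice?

Total = 1600 + 1400 + 1400 + 1300 + 1300 + 1250 + 850 + 700 + 650 + 400 + 350 = 11200 MB.
Lower bound: ⌈11200/1650⌉ = 7 discs.
A packing using 8 discs:
  disc 1: 1600 = 1600
  disc 2: 1400 = 1400
  disc 3: 1400 = 1400
  disc 4: 1300 + 350 = 1650
  disc 5: 1300 = 1300
  disc 6: 1250 + 400 = 1650
  disc 7: 850 + 700 = 1550
  disc 8: 650 = 650
No arrangement into 7 discs stays within capacity, so 8 is optimal.

8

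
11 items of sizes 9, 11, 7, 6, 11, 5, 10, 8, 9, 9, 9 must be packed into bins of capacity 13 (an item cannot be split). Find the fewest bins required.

Total = 11 + 11 + 10 + 9 + 9 + 9 + 9 + 8 + 7 + 6 + 5 = 94.
Lower bound: ⌈94/13⌉ = 8 bins.
Also, 9 items each exceed 13/2, and no two of those can share a bin, so at least 9 bins are needed.
A packing using 9 bins:
  bin 1: 11 = 11
  bin 2: 11 = 11
  bin 3: 10 = 10
  bin 4: 9 = 9
  bin 5: 9 = 9
  bin 6: 9 = 9
  bin 7: 9 = 9
  bin 8: 8 + 5 = 13
  bin 9: 7 + 6 = 13
This matches the lower bound, so 9 is optimal.

9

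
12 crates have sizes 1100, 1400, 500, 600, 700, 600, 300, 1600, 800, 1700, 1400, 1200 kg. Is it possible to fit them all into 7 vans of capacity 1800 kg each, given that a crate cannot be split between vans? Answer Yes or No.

Total = 11900 kg; ⌈11900/1800⌉ = 7.
The bound of 7 does not rule out 7, but exhaustive search shows no assignment into 7 vans of capacity 1800 kg exists — the minimum is 8.

No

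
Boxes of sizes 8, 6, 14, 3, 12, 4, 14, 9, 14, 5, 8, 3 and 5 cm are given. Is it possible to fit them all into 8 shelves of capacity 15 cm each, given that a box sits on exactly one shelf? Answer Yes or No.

A valid assignment using 8 shelves:
  shelf 1: 14 = 14
  shelf 2: 14 = 14
  shelf 3: 14 = 14
  shelf 4: 12 + 3 = 15
  shelf 5: 9 + 6 = 15
  shelf 6: 8 + 5 = 13
  shelf 7: 8 + 5 = 13
  shelf 8: 4 + 3 = 7
Every load is within 15 cm, so 8 shelves suffice.

Yes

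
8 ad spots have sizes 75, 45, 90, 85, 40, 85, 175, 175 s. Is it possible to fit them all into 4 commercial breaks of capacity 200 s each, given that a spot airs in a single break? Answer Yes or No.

No

Total = 770 s; ⌈770/200⌉ = 4.
The bound of 4 does not rule out 4, but exhaustive search shows no assignment into 4 commercial breaks of capacity 200 s exists — the minimum is 5.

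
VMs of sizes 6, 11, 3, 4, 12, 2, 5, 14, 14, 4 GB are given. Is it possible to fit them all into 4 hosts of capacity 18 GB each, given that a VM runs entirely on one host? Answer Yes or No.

Total = 75 GB; ⌈75/18⌉ = 5.
At least 5 hosts are required, but only 4 are allowed.

No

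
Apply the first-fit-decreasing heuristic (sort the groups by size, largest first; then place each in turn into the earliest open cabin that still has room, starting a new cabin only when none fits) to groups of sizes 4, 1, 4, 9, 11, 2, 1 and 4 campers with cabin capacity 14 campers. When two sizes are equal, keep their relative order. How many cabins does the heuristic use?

3

Sorted descending: 11, 9, 4, 4, 4, 2, 1, 1.
  11 → cabin 1 (new)  [load 11/14]
  9 → cabin 2 (new)  [load 9/14]
  4 → cabin 2  [load 13/14]
  4 → cabin 3 (new)  [load 4/14]
  4 → cabin 3  [load 8/14]
  2 → cabin 1  [load 13/14]
  1 → cabin 1  [load 14/14]
  1 → cabin 2  [load 14/14]
3 cabins opened.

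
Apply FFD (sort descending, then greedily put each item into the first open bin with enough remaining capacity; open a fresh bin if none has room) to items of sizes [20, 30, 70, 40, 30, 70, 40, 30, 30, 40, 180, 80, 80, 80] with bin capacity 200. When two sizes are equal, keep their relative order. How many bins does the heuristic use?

5

Sorted descending: 180, 80, 80, 80, 70, 70, 40, 40, 40, 30, 30, 30, 30, 20.
  180 → bin 1 (new)  [load 180/200]
  80 → bin 2 (new)  [load 80/200]
  80 → bin 2  [load 160/200]
  80 → bin 3 (new)  [load 80/200]
  70 → bin 3  [load 150/200]
  70 → bin 4 (new)  [load 70/200]
  40 → bin 2  [load 200/200]
  40 → bin 3  [load 190/200]
  40 → bin 4  [load 110/200]
  30 → bin 4  [load 140/200]
  30 → bin 4  [load 170/200]
  30 → bin 4  [load 200/200]
  30 → bin 5 (new)  [load 30/200]
  20 → bin 1  [load 200/200]
5 bins opened.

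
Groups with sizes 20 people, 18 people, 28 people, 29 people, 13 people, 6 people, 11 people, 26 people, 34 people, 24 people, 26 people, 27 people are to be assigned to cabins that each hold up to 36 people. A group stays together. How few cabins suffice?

Total = 34 + 29 + 28 + 27 + 26 + 26 + 24 + 20 + 18 + 13 + 11 + 6 = 262 people.
Lower bound: ⌈262/36⌉ = 8 cabins.
A packing using 9 cabins:
  cabin 1: 34 = 34
  cabin 2: 29 + 6 = 35
  cabin 3: 28 = 28
  cabin 4: 27 = 27
  cabin 5: 26 = 26
  cabin 6: 26 = 26
  cabin 7: 24 + 11 = 35
  cabin 8: 20 + 13 = 33
  cabin 9: 18 = 18
No arrangement into 8 cabins stays within capacity, so 9 is optimal.

9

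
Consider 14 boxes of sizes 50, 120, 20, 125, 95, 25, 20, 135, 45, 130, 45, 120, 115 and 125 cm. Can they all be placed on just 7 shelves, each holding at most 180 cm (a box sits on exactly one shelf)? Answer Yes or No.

Total = 1170 cm; ⌈1170/180⌉ = 7.
8 boxes each exceed half the capacity and cannot share a shelf, forcing at least 8 shelves.
At least 8 shelves are required, but only 7 are allowed.

No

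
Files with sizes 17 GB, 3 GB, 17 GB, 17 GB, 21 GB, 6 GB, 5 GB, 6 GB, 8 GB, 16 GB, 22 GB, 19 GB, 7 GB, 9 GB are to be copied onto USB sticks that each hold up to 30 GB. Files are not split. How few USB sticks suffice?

Total = 22 + 21 + 19 + 17 + 17 + 17 + 16 + 9 + 8 + 7 + 6 + 6 + 5 + 3 = 173 GB.
Lower bound: ⌈173/30⌉ = 6 USB sticks.
Also, 7 files each exceed 15 GB, and no two of those can share a USB stick, so at least 7 USB sticks are needed.
A packing using 7 USB sticks:
  USB stick 1: 22 + 8 = 30
  USB stick 2: 21 + 9 = 30
  USB stick 3: 19 + 7 + 3 = 29
  USB stick 4: 17 + 6 + 6 = 29
  USB stick 5: 17 + 5 = 22
  USB stick 6: 17 = 17
  USB stick 7: 16 = 16
This matches the lower bound, so 7 is optimal.

7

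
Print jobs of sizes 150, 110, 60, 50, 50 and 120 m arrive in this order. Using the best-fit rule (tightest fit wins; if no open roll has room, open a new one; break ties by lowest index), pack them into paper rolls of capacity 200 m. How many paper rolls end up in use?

3

  150 → roll 1 (new)  [load 150/200]
  110 → roll 2 (new)  [load 110/200]
  60 → roll 2  [load 170/200]
  50 → roll 1  [load 200/200]
  50 → roll 3 (new)  [load 50/200]
  120 → roll 3  [load 170/200]
3 paper rolls opened.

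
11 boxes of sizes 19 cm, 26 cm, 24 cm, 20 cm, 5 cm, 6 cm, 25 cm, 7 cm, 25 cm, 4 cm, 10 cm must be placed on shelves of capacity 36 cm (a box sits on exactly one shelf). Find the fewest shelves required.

6

Total = 26 + 25 + 25 + 24 + 20 + 19 + 10 + 7 + 6 + 5 + 4 = 171 cm.
Lower bound: ⌈171/36⌉ = 5 shelves.
Also, 6 boxes each exceed 18 cm, and no two of those can share a shelf, so at least 6 shelves are needed.
A packing using 6 shelves:
  shelf 1: 26 + 10 = 36
  shelf 2: 25 + 7 + 4 = 36
  shelf 3: 25 + 6 + 5 = 36
  shelf 4: 24 = 24
  shelf 5: 20 = 20
  shelf 6: 19 = 19
This matches the lower bound, so 6 is optimal.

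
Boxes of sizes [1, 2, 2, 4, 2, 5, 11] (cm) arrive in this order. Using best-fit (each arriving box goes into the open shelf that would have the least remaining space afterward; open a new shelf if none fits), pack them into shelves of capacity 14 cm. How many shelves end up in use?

3

  1 → shelf 1 (new)  [load 1/14]
  2 → shelf 1  [load 3/14]
  2 → shelf 1  [load 5/14]
  4 → shelf 1  [load 9/14]
  2 → shelf 1  [load 11/14]
  5 → shelf 2 (new)  [load 5/14]
  11 → shelf 3 (new)  [load 11/14]
3 shelves opened.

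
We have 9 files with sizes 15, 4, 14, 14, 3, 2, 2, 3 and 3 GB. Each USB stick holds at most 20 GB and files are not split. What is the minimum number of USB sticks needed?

3

Total = 15 + 14 + 14 + 4 + 3 + 3 + 3 + 2 + 2 = 60 GB.
Lower bound: ⌈60/20⌉ = 3 USB sticks.
A packing using 3 USB sticks:
  USB stick 1: 15 + 3 + 2 = 20
  USB stick 2: 14 + 4 + 2 = 20
  USB stick 3: 14 + 3 + 3 = 20
This matches the lower bound, so 3 is optimal.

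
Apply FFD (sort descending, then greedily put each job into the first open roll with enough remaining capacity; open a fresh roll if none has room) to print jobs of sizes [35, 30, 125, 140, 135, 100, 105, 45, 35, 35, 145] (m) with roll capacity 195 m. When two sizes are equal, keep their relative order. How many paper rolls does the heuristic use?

6

Sorted descending: 145, 140, 135, 125, 105, 100, 45, 35, 35, 35, 30.
  145 → roll 1 (new)  [load 145/195]
  140 → roll 2 (new)  [load 140/195]
  135 → roll 3 (new)  [load 135/195]
  125 → roll 4 (new)  [load 125/195]
  105 → roll 5 (new)  [load 105/195]
  100 → roll 6 (new)  [load 100/195]
  45 → roll 1  [load 190/195]
  35 → roll 2  [load 175/195]
  35 → roll 3  [load 170/195]
  35 → roll 4  [load 160/195]
  30 → roll 4  [load 190/195]
6 paper rolls opened.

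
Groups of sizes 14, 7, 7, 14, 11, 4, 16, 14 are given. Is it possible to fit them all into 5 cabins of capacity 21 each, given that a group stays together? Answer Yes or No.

Yes

A valid assignment using 5 cabins:
  cabin 1: 16 + 4 = 20
  cabin 2: 14 + 7 = 21
  cabin 3: 14 + 7 = 21
  cabin 4: 14 = 14
  cabin 5: 11 = 11
Every load is within 21, so 5 cabins suffice.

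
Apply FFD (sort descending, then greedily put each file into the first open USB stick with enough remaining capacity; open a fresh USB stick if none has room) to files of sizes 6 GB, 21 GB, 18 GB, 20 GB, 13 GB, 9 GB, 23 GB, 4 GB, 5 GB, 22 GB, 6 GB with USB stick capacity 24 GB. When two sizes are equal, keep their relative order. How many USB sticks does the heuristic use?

7

Sorted descending: 23, 22, 21, 20, 18, 13, 9, 6, 6, 5, 4.
  23 → USB stick 1 (new)  [load 23/24]
  22 → USB stick 2 (new)  [load 22/24]
  21 → USB stick 3 (new)  [load 21/24]
  20 → USB stick 4 (new)  [load 20/24]
  18 → USB stick 5 (new)  [load 18/24]
  13 → USB stick 6 (new)  [load 13/24]
  9 → USB stick 6  [load 22/24]
  6 → USB stick 5  [load 24/24]
  6 → USB stick 7 (new)  [load 6/24]
  5 → USB stick 7  [load 11/24]
  4 → USB stick 4  [load 24/24]
7 USB sticks opened.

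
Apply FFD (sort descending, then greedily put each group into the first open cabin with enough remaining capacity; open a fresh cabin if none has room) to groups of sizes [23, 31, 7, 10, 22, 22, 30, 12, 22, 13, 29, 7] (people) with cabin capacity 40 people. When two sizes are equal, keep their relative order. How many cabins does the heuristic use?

Sorted descending: 31, 30, 29, 23, 22, 22, 22, 13, 12, 10, 7, 7.
  31 → cabin 1 (new)  [load 31/40]
  30 → cabin 2 (new)  [load 30/40]
  29 → cabin 3 (new)  [load 29/40]
  23 → cabin 4 (new)  [load 23/40]
  22 → cabin 5 (new)  [load 22/40]
  22 → cabin 6 (new)  [load 22/40]
  22 → cabin 7 (new)  [load 22/40]
  13 → cabin 4  [load 36/40]
  12 → cabin 5  [load 34/40]
  10 → cabin 2  [load 40/40]
  7 → cabin 1  [load 38/40]
  7 → cabin 3  [load 36/40]
7 cabins opened.

7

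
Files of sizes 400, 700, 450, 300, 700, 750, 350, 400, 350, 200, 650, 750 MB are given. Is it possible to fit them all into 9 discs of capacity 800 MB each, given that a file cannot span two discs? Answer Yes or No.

A valid assignment using 9 discs:
  disc 1: 750 = 750
  disc 2: 750 = 750
  disc 3: 700 = 700
  disc 4: 700 = 700
  disc 5: 650 = 650
  disc 6: 450 + 350 = 800
  disc 7: 400 + 400 = 800
  disc 8: 350 + 300 = 650
  disc 9: 200 = 200
Every load is within 800 MB, so 9 discs suffice.

Yes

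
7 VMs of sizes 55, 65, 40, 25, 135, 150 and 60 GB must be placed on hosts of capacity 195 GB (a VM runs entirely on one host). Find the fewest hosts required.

Total = 150 + 135 + 65 + 60 + 55 + 40 + 25 = 530 GB.
Lower bound: ⌈530/195⌉ = 3 hosts.
A packing using 3 hosts:
  host 1: 150 + 40 = 190
  host 2: 135 + 60 = 195
  host 3: 65 + 55 + 25 = 145
This matches the lower bound, so 3 is optimal.

3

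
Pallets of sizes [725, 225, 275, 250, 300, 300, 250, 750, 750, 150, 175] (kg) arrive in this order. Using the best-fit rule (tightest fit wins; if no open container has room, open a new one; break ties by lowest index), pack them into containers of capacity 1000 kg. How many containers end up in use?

  725 → container 1 (new)  [load 725/1000]
  225 → container 1  [load 950/1000]
  275 → container 2 (new)  [load 275/1000]
  250 → container 2  [load 525/1000]
  300 → container 2  [load 825/1000]
  300 → container 3 (new)  [load 300/1000]
  250 → container 3  [load 550/1000]
  750 → container 4 (new)  [load 750/1000]
  750 → container 5 (new)  [load 750/1000]
  150 → container 2  [load 975/1000]
  175 → container 4  [load 925/1000]
5 containers opened.

5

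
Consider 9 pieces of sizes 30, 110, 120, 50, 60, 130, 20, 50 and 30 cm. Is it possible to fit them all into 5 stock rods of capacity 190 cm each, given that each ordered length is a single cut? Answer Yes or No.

Yes

A valid assignment using 4 stock rods:
  stock rod 1: 130 + 60 = 190
  stock rod 2: 120 + 50 + 20 = 190
  stock rod 3: 110 + 50 + 30 = 190
  stock rod 4: 30 = 30
That uses only 4 ≤ 5, so 5 stock rods are enough.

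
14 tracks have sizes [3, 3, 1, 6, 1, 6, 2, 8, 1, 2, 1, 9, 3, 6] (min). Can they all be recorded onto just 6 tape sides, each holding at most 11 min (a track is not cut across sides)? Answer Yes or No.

Yes

A valid assignment using 5 tape sides:
  side 1: 9 + 2 = 11
  side 2: 8 + 3 = 11
  side 3: 6 + 3 + 2 = 11
  side 4: 6 + 3 + 1 + 1 = 11
  side 5: 6 + 1 + 1 = 8
That uses only 5 ≤ 6, so 6 tape sides are enough.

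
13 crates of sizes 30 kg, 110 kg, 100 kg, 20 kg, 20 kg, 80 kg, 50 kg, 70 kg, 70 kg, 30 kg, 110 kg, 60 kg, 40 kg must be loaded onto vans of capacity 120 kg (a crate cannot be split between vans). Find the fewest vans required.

7

Total = 110 + 110 + 100 + 80 + 70 + 70 + 60 + 50 + 40 + 30 + 30 + 20 + 20 = 790 kg.
Lower bound: ⌈790/120⌉ = 7 vans.
A packing using 7 vans:
  van 1: 110 = 110
  van 2: 110 = 110
  van 3: 100 + 20 = 120
  van 4: 80 + 40 = 120
  van 5: 70 + 50 = 120
  van 6: 70 + 30 + 20 = 120
  van 7: 60 + 30 = 90
This matches the lower bound, so 7 is optimal.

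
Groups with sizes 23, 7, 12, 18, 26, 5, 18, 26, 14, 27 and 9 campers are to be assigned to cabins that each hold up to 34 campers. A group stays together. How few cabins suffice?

Total = 27 + 26 + 26 + 23 + 18 + 18 + 14 + 12 + 9 + 7 + 5 = 185 campers.
Lower bound: ⌈185/34⌉ = 6 cabins.
A packing using 6 cabins:
  cabin 1: 27 + 7 = 34
  cabin 2: 26 + 5 = 31
  cabin 3: 26 = 26
  cabin 4: 23 + 9 = 32
  cabin 5: 18 + 14 = 32
  cabin 6: 18 + 12 = 30
This matches the lower bound, so 6 is optimal.

6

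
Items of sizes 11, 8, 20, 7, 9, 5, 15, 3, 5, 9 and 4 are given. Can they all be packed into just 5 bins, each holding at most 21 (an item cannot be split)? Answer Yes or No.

A valid assignment using 5 bins:
  bin 1: 20 = 20
  bin 2: 15 + 5 = 20
  bin 3: 11 + 9 = 20
  bin 4: 9 + 8 + 4 = 21
  bin 5: 7 + 5 + 3 = 15
Every load is within 21, so 5 bins suffice.

Yes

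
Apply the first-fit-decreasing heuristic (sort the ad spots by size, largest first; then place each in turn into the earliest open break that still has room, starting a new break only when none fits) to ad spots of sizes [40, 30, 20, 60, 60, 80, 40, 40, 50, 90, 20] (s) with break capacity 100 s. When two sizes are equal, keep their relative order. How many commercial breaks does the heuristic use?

Sorted descending: 90, 80, 60, 60, 50, 40, 40, 40, 30, 20, 20.
  90 → break 1 (new)  [load 90/100]
  80 → break 2 (new)  [load 80/100]
  60 → break 3 (new)  [load 60/100]
  60 → break 4 (new)  [load 60/100]
  50 → break 5 (new)  [load 50/100]
  40 → break 3  [load 100/100]
  40 → break 4  [load 100/100]
  40 → break 5  [load 90/100]
  30 → break 6 (new)  [load 30/100]
  20 → break 2  [load 100/100]
  20 → break 6  [load 50/100]
6 commercial breaks opened.

6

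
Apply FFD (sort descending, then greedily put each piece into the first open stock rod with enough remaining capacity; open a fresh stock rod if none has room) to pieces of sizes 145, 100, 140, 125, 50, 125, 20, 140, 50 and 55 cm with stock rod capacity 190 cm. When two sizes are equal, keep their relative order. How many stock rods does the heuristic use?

Sorted descending: 145, 140, 140, 125, 125, 100, 55, 50, 50, 20.
  145 → stock rod 1 (new)  [load 145/190]
  140 → stock rod 2 (new)  [load 140/190]
  140 → stock rod 3 (new)  [load 140/190]
  125 → stock rod 4 (new)  [load 125/190]
  125 → stock rod 5 (new)  [load 125/190]
  100 → stock rod 6 (new)  [load 100/190]
  55 → stock rod 4  [load 180/190]
  50 → stock rod 2  [load 190/190]
  50 → stock rod 3  [load 190/190]
  20 → stock rod 1  [load 165/190]
6 stock rods opened.

6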